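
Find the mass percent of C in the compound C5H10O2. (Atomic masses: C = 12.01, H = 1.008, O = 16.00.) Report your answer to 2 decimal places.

Molar mass = 5(12.01) + 10(1.008) + 2(16.00) = 102.130 g/mol
Mass of C per mole = 5 × 12.01 = 60.050 g
% C = 60.050 / 102.130 × 100 = 58.80%

58.80%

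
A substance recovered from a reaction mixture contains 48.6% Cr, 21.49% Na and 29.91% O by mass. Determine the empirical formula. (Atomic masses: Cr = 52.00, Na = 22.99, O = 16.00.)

CrNaO2

Assume 100 g: 48.6 g Cr, 21.49 g Na, 29.91 g O.
Moles — Cr: 48.6 / 52.00 = 0.9346 mol; Na: 21.49 / 22.99 = 0.9348 mol; O: 29.91 / 16.00 = 1.869 mol
Divide by the smallest (0.9346 mol Cr): Cr 1.000, Na 1.000, O 2.000
Ratio ≈ 1:1:2, so the empirical formula is CrNaO2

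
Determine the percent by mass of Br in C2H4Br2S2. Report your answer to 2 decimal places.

63.41%

Molar mass = 2(12.01) + 4(1.008) + 2(79.90) + 2(32.07) = 251.992 g/mol
Mass of Br per mole = 2 × 79.90 = 159.800 g
% Br = 159.800 / 251.992 × 100 = 63.41%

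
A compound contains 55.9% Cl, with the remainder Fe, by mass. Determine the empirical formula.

Cl2Fe

Assume 100 g: 55.9 g Cl, 44.1 g Fe.
n(Cl) = 55.9/35.45 = 1.577, n(Fe) = 44.1/55.85 = 0.7896
Divide by the smallest (0.7896 mol Fe): Cl 1.997, Fe 1.000
≈ 2:1 → Cl2Fe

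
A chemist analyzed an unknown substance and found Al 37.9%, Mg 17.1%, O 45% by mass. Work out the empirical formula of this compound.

Al2MgO4

Assume 100 g: 37.9 g Al, 17.1 g Mg, 45 g O.
n(Al) = 37.9/26.98 = 1.405, n(Mg) = 17.1/24.31 = 0.7034, n(O) = 45/16.00 = 2.812
Ratios (÷ 0.7034): Al 1.997, Mg 1.000, O 3.998
Ratio ≈ 2:1:4, so the empirical formula is Al2MgO4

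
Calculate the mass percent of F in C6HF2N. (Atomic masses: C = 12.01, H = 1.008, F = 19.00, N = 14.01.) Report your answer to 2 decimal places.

30.38%

Molar mass = 6(12.01) + 1(1.008) + 2(19.00) + 1(14.01) = 125.078 g/mol
Mass of F per mole = 2 × 19.00 = 38.000 g
% F = 38.000 / 125.078 × 100 = 30.38%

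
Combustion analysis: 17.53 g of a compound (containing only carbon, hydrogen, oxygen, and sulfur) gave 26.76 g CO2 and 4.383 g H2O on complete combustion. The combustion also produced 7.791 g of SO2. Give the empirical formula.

C5H4O3S

mol C = 26.76 / 44.01 = 0.6080; mass C = 0.6080 × 12.01 = 7.303 g
mol H = 2 × (4.383 / 18.02) = 0.4865; mass H = 0.4865 × 1.008 = 0.4904 g
mol S = 7.791 / 64.07 = 0.1216; mass S = 3.900 g
mass O = 17.53 − (11.69) = 5.837 g → mol O = 0.3648
Smallest is S at 0.1216 mol; normalising gives C 5.000, H 4.000, O 3.000, S 1.000
≈ 5:4:3:1 → C5H4O3S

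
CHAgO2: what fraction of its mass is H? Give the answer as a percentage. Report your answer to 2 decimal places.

Molar mass = 1(12.01) + 1(1.008) + 1(107.87) + 2(16.00) = 152.888 g/mol
Mass of H per mole = 1 × 1.008 = 1.008 g
% H = 1.008 / 152.888 × 100 = 0.66%

0.66%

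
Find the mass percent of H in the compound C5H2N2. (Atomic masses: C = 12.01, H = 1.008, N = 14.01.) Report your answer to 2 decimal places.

Molar mass = 5(12.01) + 2(1.008) + 2(14.01) = 90.086 g/mol
Mass of H per mole = 2 × 1.008 = 2.016 g
% H = 2.016 / 90.086 × 100 = 2.24%

2.24%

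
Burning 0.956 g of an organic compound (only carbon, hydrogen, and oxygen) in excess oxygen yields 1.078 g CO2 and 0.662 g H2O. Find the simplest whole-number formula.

mol C = 1.078 / 44.01 = 0.02449; mass C = 0.02449 × 12.01 = 0.2942 g
mol H = 2 × (0.662 / 18.02) = 0.07347; mass H = 0.07347 × 1.008 = 0.07406 g
mass O = 0.956 − (0.3682) = 0.5878 g → mol O = 0.03674
Divide by the smallest (0.02449 mol C): C 1.000, H 3.000, O 1.500
Multiply by 2: C 2.00, H 6.00, O 3.00 → C2H6O3

C2H6O3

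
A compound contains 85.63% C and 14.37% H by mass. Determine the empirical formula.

CH2

Assume 100 g: 85.63 g C, 14.37 g H.
C: 85.63 g ÷ 12.01 g/mol = 7.13 mol
H: 14.37 g ÷ 1.008 g/mol = 14.26 mol
Smallest is C at 7.13 mol; normalising gives C 1.000, H 1.999
Ratio ≈ 1:2, so the empirical formula is CH2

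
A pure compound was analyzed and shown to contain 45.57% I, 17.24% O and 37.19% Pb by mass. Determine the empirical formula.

Assume 100 g: 45.57 g I, 17.24 g O, 37.19 g Pb.
I: 45.57 g ÷ 126.90 g/mol = 0.3591 mol
O: 17.24 g ÷ 16.00 g/mol = 1.077 mol
Pb: 37.19 g ÷ 207.2 g/mol = 0.1795 mol
Smallest is Pb at 0.1795 mol; normalising gives I 2.001, O 6.003, Pb 1.000
≈ 2:6:1 → I2O6Pb

I2O6Pb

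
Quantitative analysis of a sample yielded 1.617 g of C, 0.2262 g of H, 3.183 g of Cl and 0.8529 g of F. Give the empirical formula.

C3H5Cl2F

Moles — C: 1.617 / 12.01 = 0.1346 mol; H: 0.2262 / 1.008 = 0.2244 mol; Cl: 3.183 / 35.45 = 0.08979 mol; F: 0.8529 / 19.00 = 0.04489 mol
Divide by the smallest (0.04489 mol F): C 2.999, H 4.999, Cl 2.000, F 1.000
→ C3H5Cl2F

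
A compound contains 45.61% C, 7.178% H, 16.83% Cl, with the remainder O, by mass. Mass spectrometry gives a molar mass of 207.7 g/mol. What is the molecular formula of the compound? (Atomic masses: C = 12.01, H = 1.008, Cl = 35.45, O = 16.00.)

C8H15ClO4

Assume 100 g: 45.61 g C, 7.178 g H, 16.83 g Cl, 30.382 g O.
C: 45.61 g ÷ 12.01 g/mol = 3.798 mol
H: 7.178 g ÷ 1.008 g/mol = 7.121 mol
Cl: 16.83 g ÷ 35.45 g/mol = 0.4748 mol
O: 30.382 g ÷ 16.00 g/mol = 1.899 mol
Ratios (÷ 0.4748): C 7.999, H 14.999, Cl 1.000, O 4.000
≈ 8:15:1:4 → C8H15ClO4
Empirical-formula mass = 210.65 g/mol
n = 207.7 / 210.65 = 0.99 ≈ 1
Molecular formula = empirical formula = C8H15ClO4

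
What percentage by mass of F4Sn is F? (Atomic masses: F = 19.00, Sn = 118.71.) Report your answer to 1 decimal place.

Molar mass = 4(19.00) + 1(118.71) = 194.710 g/mol
Mass of F per mole = 4 × 19.00 = 76.000 g
% F = 76.000 / 194.710 × 100 = 39.0%

39.0%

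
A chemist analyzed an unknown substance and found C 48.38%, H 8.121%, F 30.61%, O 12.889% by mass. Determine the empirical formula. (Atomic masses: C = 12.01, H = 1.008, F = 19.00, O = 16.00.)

Assume 100 g: 48.38 g C, 8.121 g H, 30.61 g F, 12.889 g O.
Moles — C: 48.38 / 12.01 = 4.028 mol; H: 8.121 / 1.008 = 8.057 mol; F: 30.61 / 19.00 = 1.611 mol; O: 12.889 / 16.00 = 0.8056 mol
Smallest is O at 0.8056 mol; normalising gives C 5.001, H 10.001, F 2.000, O 1.000
→ C5H10F2O

C5H10F2O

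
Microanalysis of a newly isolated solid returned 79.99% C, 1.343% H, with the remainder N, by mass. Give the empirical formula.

Assume 100 g: 79.99 g C, 1.343 g H, 18.667 g N.
n(C) = 79.99/12.01 = 6.66, n(H) = 1.343/1.008 = 1.332, n(N) = 18.667/14.01 = 1.332
Smallest is H at 1.332 mol; normalising gives C 4.999, H 1.000, N 1.000
→ C5HN

C5HN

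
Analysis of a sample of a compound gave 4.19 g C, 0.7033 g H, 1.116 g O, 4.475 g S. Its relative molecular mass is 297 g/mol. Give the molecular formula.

C10H20O2S4

n(C) = 4.19/12.01 = 0.3489, n(H) = 0.7033/1.008 = 0.6977, n(O) = 1.116/16.00 = 0.06975, n(S) = 4.475/32.07 = 0.1395
Divide by the smallest (0.06975 mol O): C 5.002, H 10.003, O 1.000, S 2.001
→ C5H10OS2
Empirical-formula mass = 150.27 g/mol
n = 297 / 150.27 = 1.98 ≈ 2
Molecular formula = (C5H10OS2)×2 = C10H20O2S4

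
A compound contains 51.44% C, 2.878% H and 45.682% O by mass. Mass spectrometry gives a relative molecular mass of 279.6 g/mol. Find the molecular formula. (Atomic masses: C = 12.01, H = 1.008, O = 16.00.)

Assume 100 g: 51.44 g C, 2.878 g H, 45.682 g O.
C: 51.44 g ÷ 12.01 g/mol = 4.283 mol
H: 2.878 g ÷ 1.008 g/mol = 2.855 mol
O: 45.682 g ÷ 16.00 g/mol = 2.855 mol
Divide by the smallest (2.855 mol O): C 1.500, H 1.000, O 1.000
Scaling by 2: C 3.00, H 2.00, O 2.00 → C3H2O2
Empirical-formula mass = 70.05 g/mol
n = 279.6 / 70.05 = 3.99 ≈ 4
Molecular formula = (C3H2O2)×4 = C12H8O8

C12H8O8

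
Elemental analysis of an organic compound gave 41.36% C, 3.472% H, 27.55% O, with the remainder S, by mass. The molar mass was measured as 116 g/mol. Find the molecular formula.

C4H4O2S

Assume 100 g: 41.36 g C, 3.472 g H, 27.55 g O, 27.618 g S.
n(C) = 41.36/12.01 = 3.444, n(H) = 3.472/1.008 = 3.444, n(O) = 27.55/16.00 = 1.722, n(S) = 27.618/32.07 = 0.8612
Smallest is S at 0.8612 mol; normalising gives C 3.999, H 4.000, O 1.999, S 1.000
≈ 4:4:2:1 → C4H4O2S
Empirical-formula mass = 116.14 g/mol
n = 116 / 116.14 = 1.00 ≈ 1
Molecular formula = empirical formula = C4H4O2S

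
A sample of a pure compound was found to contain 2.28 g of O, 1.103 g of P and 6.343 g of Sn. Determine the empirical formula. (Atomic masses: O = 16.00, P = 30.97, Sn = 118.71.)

O8P2Sn3

O: 2.28 g ÷ 16.00 g/mol = 0.1425 mol
P: 1.103 g ÷ 30.97 g/mol = 0.03562 mol
Sn: 6.343 g ÷ 118.71 g/mol = 0.05343 mol
Smallest is P at 0.03562 mol; normalising gives O 4.001, P 1.000, Sn 1.500
Scaling by 2: O 8.00, P 2.00, Sn 3.00 → O8P2Sn3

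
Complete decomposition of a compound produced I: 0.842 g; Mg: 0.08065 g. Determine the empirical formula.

I2Mg

Moles — I: 0.842 / 126.90 = 0.006635 mol; Mg: 0.08065 / 24.31 = 0.003318 mol
Ratios (÷ 0.003318): I 2.000, Mg 1.000
→ I2Mg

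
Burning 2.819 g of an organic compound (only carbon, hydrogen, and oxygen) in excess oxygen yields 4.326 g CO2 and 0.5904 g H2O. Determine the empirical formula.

mol C = 4.326 / 44.01 = 0.09830; mass C = 0.09830 × 12.01 = 1.181 g
mol H = 2 × (0.5904 / 18.02) = 0.06553; mass H = 0.06553 × 1.008 = 0.06605 g
mass O = 2.819 − (1.247) = 1.572 g → mol O = 0.09828
Divide by the smallest (0.06553 mol H): C 1.500, H 1.000, O 1.500
Multiply by 2: C 3.00, H 2.00, O 3.00 → C3H2O3

C3H2O3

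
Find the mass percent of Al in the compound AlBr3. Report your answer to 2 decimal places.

10.12%

Molar mass = 1(26.98) + 3(79.90) = 266.680 g/mol
Mass of Al per mole = 1 × 26.98 = 26.980 g
% Al = 26.980 / 266.680 × 100 = 10.12%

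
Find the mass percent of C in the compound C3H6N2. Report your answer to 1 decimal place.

51.4%

Molar mass = 3(12.01) + 6(1.008) + 2(14.01) = 70.098 g/mol
Mass of C per mole = 3 × 12.01 = 36.030 g
% C = 36.030 / 70.098 × 100 = 51.4%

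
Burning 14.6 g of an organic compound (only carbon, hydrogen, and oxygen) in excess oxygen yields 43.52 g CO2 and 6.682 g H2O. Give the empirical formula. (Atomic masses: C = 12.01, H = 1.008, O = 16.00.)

C8H6O

mol C = 43.52 / 44.01 = 0.9889; mass C = 0.9889 × 12.01 = 11.88 g
mol H = 2 × (6.682 / 18.02) = 0.7416; mass H = 0.7416 × 1.008 = 0.7476 g
mass O = 14.6 − (12.62) = 1.976 g → mol O = 0.1235
Divide by the smallest (0.1235 mol O): C 8.006, H 6.005, O 1.000
Ratio ≈ 8:6:1, so the empirical formula is C8H6O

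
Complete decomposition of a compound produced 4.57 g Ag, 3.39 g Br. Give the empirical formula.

Moles — Ag: 4.57 / 107.87 = 0.04237 mol; Br: 3.39 / 79.90 = 0.04243 mol
Divide by the smallest (0.04237 mol Ag): Ag 1.000, Br 1.001
→ AgBr

AgBr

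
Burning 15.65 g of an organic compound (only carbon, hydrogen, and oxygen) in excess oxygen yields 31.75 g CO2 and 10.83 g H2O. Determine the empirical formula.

mol C = 31.75 / 44.01 = 0.7214; mass C = 0.7214 × 12.01 = 8.664 g
mol H = 2 × (10.83 / 18.02) = 1.202; mass H = 1.202 × 1.008 = 1.212 g
mass O = 15.65 − (9.876) = 5.774 g → mol O = 0.3609
Ratios (÷ 0.3609): C 1.999, H 3.331, O 1.000
Scaling by 3: C 6.00, H 9.99, O 3.00 → C6H10O3

C6H10O3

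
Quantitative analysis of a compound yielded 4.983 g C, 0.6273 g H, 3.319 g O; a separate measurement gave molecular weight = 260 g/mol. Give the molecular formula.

Moles — C: 4.983 / 12.01 = 0.4149 mol; H: 0.6273 / 1.008 = 0.6223 mol; O: 3.319 / 16.00 = 0.2074 mol
Ratios (÷ 0.2074): C 2.000, H 3.000, O 1.000
≈ 2:3:1 → C2H3O
Empirical-formula mass = 43.04 g/mol
n = 260 / 43.04 = 6.04 ≈ 6
Molecular formula = (C2H3O)×6 = C12H18O6

C12H18O6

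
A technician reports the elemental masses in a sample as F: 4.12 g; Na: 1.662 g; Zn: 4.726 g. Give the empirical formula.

F: 4.12 g ÷ 19.00 g/mol = 0.2168 mol
Na: 1.662 g ÷ 22.99 g/mol = 0.07229 mol
Zn: 4.726 g ÷ 65.38 g/mol = 0.07229 mol
Smallest is Zn at 0.07229 mol; normalising gives F 3.000, Na 1.000, Zn 1.000
→ F3NaZn

F3NaZn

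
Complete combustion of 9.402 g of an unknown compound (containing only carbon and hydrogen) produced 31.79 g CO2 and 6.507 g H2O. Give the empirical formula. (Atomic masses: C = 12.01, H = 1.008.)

mol C = 31.79 / 44.01 = 0.7223; mass C = 0.7223 × 12.01 = 8.675 g
mol H = 2 × (6.507 / 18.02) = 0.7222; mass H = 0.7222 × 1.008 = 0.7280 g
Smallest is H at 0.7222 mol; normalising gives C 1.000, H 1.000
≈ 1:1 → CH

CH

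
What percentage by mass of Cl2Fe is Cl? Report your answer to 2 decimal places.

55.94%

Molar mass = 2(35.45) + 1(55.85) = 126.750 g/mol
Mass of Cl per mole = 2 × 35.45 = 70.900 g
% Cl = 70.900 / 126.750 × 100 = 55.94%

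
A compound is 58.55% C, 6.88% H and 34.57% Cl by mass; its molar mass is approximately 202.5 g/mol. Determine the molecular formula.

C10H14Cl2

Assume 100 g: 58.55 g C, 6.88 g H, 34.57 g Cl.
n(C) = 58.55/12.01 = 4.875, n(H) = 6.88/1.008 = 6.825, n(Cl) = 34.57/35.45 = 0.9752
Divide by the smallest (0.9752 mol Cl): C 4.999, H 6.999, Cl 1.000
Ratio ≈ 5:7:1, so the empirical formula is C5H7Cl
Empirical-formula mass = 102.56 g/mol
n = 202.5 / 102.56 = 1.97 ≈ 2
Molecular formula = (C5H7Cl)×2 = C10H14Cl2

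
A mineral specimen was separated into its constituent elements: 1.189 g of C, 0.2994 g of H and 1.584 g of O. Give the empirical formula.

CH3O

C: 1.189 g ÷ 12.01 g/mol = 0.099 mol
H: 0.2994 g ÷ 1.008 g/mol = 0.297 mol
O: 1.584 g ÷ 16.00 g/mol = 0.099 mol
Ratios (÷ 0.099): C 1.000, H 3.000, O 1.000
≈ 1:3:1 → CH3O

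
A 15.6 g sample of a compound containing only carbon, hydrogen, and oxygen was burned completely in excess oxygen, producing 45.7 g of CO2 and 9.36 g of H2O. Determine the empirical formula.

mol C = 45.7 / 44.01 = 1.038; mass C = 1.038 × 12.01 = 12.47 g
mol H = 2 × (9.36 / 18.02) = 1.039; mass H = 1.039 × 1.008 = 1.047 g
mass O = 15.6 − (13.52) = 2.082 g → mol O = 0.1301
Smallest is O at 0.1301 mol; normalising gives C 7.981, H 7.985, O 1.000
→ C8H8O

C8H8O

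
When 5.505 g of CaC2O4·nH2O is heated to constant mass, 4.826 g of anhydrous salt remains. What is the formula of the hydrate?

CaC2O4·H2O

Mass of water lost = 5.505 − 4.826 = 0.679 g → 0.679 / 18.02 = 0.03768 mol H2O
Molar mass of CaC2O4 = 128.10 g/mol → mol CaC2O4 = 4.826 / 128.10 = 0.03767
n = 0.03768 / 0.03767 = 1.00 ≈ 1 → CaC2O4·H2O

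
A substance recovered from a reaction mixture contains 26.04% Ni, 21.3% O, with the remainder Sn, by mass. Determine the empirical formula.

NiO3Sn

Assume 100 g: 26.04 g Ni, 21.3 g O, 52.66 g Sn.
Ni: 26.04 g ÷ 58.69 g/mol = 0.4437 mol
O: 21.3 g ÷ 16.00 g/mol = 1.331 mol
Sn: 52.66 g ÷ 118.71 g/mol = 0.4436 mol
Smallest is Sn at 0.4436 mol; normalising gives Ni 1.000, O 3.001, Sn 1.000
≈ 1:3:1 → NiO3Sn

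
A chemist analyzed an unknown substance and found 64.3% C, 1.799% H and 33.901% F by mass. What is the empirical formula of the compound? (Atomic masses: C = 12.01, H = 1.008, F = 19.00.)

C3HF

Assume 100 g: 64.3 g C, 1.799 g H, 33.901 g F.
C: 64.3 g ÷ 12.01 g/mol = 5.354 mol
H: 1.799 g ÷ 1.008 g/mol = 1.785 mol
F: 33.901 g ÷ 19.00 g/mol = 1.784 mol
Smallest is F at 1.784 mol; normalising gives C 3.001, H 1.000, F 1.000
≈ 3:1:1 → C3HF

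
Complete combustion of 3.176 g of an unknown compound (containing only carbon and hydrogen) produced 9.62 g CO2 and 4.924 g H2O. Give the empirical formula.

C2H5

mol C = 9.62 / 44.01 = 0.2186; mass C = 0.2186 × 12.01 = 2.625 g
mol H = 2 × (4.924 / 18.02) = 0.5465; mass H = 0.5465 × 1.008 = 0.5509 g
Divide by the smallest (0.2186 mol C): C 1.000, H 2.500
Scaling by 2: C 2.00, H 5.00 → C2H5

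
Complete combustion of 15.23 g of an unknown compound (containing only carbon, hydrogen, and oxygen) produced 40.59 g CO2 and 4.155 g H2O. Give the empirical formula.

C4H2O

mol C = 40.59 / 44.01 = 0.9223; mass C = 0.9223 × 12.01 = 11.08 g
mol H = 2 × (4.155 / 18.02) = 0.4612; mass H = 0.4612 × 1.008 = 0.4648 g
mass O = 15.23 − (11.54) = 3.688 g → mol O = 0.2305
Divide by the smallest (0.2305 mol O): C 4.001, H 2.000, O 1.000
→ C4H2O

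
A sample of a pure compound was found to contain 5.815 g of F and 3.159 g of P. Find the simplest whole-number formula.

F: 5.815 g ÷ 19.00 g/mol = 0.3061 mol
P: 3.159 g ÷ 30.97 g/mol = 0.102 mol
Divide by the smallest (0.102 mol P): F 3.000, P 1.000
→ F3P

F3P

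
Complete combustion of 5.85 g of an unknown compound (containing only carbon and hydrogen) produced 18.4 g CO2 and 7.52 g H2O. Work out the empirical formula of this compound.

CH2

mol C = 18.4 / 44.01 = 0.4181; mass C = 0.4181 × 12.01 = 5.021 g
mol H = 2 × (7.52 / 18.02) = 0.8346; mass H = 0.8346 × 1.008 = 0.8413 g
Smallest is C at 0.4181 mol; normalising gives C 1.000, H 1.996
≈ 1:2 → CH2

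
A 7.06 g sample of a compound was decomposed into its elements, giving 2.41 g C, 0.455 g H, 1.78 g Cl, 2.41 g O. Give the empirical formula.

C: 2.41 g ÷ 12.01 g/mol = 0.2007 mol
H: 0.455 g ÷ 1.008 g/mol = 0.4514 mol
Cl: 1.78 g ÷ 35.45 g/mol = 0.05021 mol
O: 2.41 g ÷ 16.00 g/mol = 0.1506 mol
Smallest is Cl at 0.05021 mol; normalising gives C 3.996, H 8.990, Cl 1.000, O 3.000
Ratio ≈ 4:9:1:3, so the empirical formula is C4H9ClO3

C4H9ClO3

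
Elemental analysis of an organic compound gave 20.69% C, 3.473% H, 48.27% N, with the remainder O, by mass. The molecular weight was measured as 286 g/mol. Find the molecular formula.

C5H10N10O5

Assume 100 g: 20.69 g C, 3.473 g H, 48.27 g N, 27.567 g O.
n(C) = 20.69/12.01 = 1.723, n(H) = 3.473/1.008 = 3.445, n(N) = 48.27/14.01 = 3.445, n(O) = 27.567/16.00 = 1.723
Divide by the smallest (1.723 mol C): C 1.000, H 2.000, N 2.000, O 1.000
≈ 1:2:2:1 → CH2N2O
Empirical-formula mass = 58.05 g/mol
n = 286 / 58.05 = 4.93 ≈ 5
Molecular formula = (CH2N2O)×5 = C5H10N10O5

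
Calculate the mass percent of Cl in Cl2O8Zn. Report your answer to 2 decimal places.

Molar mass = 2(35.45) + 8(16.00) + 1(65.38) = 264.280 g/mol
Mass of Cl per mole = 2 × 35.45 = 70.900 g
% Cl = 70.900 / 264.280 × 100 = 26.83%

26.83%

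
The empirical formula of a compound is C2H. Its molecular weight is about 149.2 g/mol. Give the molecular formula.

Empirical-formula mass = 25.03 g/mol
n = 149.2 / 25.03 = 5.96 ≈ 6
Molecular formula = (C2H)6 = C12H6

C12H6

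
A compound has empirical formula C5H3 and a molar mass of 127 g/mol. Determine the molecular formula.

Empirical-formula mass = 63.07 g/mol
n = 127 / 63.07 = 2.01 ≈ 2
Molecular formula = (C5H3)2 = C10H6

C10H6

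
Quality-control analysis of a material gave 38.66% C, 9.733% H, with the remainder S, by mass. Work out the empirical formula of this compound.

C2H6S

Assume 100 g: 38.66 g C, 9.733 g H, 51.607 g S.
Moles — C: 38.66 / 12.01 = 3.219 mol; H: 9.733 / 1.008 = 9.656 mol; S: 51.607 / 32.07 = 1.609 mol
Ratios (÷ 1.609): C 2.000, H 6.000, S 1.000
→ C2H6S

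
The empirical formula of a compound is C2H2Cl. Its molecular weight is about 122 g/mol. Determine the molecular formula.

Empirical-formula mass = 61.49 g/mol
n = 122 / 61.49 = 1.98 ≈ 2
Molecular formula = (C2H2Cl)2 = C4H4Cl2

C4H4Cl2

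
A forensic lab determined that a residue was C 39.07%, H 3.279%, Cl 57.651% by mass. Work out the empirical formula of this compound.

C2H2Cl

Assume 100 g: 39.07 g C, 3.279 g H, 57.651 g Cl.
n(C) = 39.07/12.01 = 3.253, n(H) = 3.279/1.008 = 3.253, n(Cl) = 57.651/35.45 = 1.626
Smallest is Cl at 1.626 mol; normalising gives C 2.000, H 2.000, Cl 1.000
→ C2H2Cl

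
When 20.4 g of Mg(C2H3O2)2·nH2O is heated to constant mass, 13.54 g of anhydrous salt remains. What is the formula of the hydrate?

Mg(C2H3O2)2·4H2O

Mass of water lost = 20.4 − 13.54 = 6.86 g → 6.86 / 18.02 = 0.3807 mol H2O
Molar mass of Mg(C2H3O2)2 = 142.40 g/mol → mol Mg(C2H3O2)2 = 13.54 / 142.40 = 0.09509
n = 0.3807 / 0.09509 = 4.00 ≈ 4 → Mg(C2H3O2)2·4H2O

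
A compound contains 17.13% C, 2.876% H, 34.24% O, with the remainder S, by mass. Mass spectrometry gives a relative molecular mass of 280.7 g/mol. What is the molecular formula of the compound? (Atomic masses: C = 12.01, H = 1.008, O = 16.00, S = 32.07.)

C4H8O6S4

Assume 100 g: 17.13 g C, 2.876 g H, 34.24 g O, 45.754 g S.
C: 17.13 g ÷ 12.01 g/mol = 1.426 mol
H: 2.876 g ÷ 1.008 g/mol = 2.853 mol
O: 34.24 g ÷ 16.00 g/mol = 2.14 mol
S: 45.754 g ÷ 32.07 g/mol = 1.427 mol
Ratios (÷ 1.426): C 1.000, H 2.000, O 1.500, S 1.000
×2: C 2.00, H 4.00, O 3.00, S 2.00 → C2H4O3S2
Empirical-formula mass = 140.19 g/mol
n = 280.7 / 140.19 = 2.00 ≈ 2
Molecular formula = (C2H4O3S2)×2 = C4H8O6S4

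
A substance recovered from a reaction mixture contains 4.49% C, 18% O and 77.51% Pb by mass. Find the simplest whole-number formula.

CO3Pb

Assume 100 g: 4.49 g C, 18 g O, 77.51 g Pb.
n(C) = 4.49/12.01 = 0.3739, n(O) = 18/16.00 = 1.125, n(Pb) = 77.51/207.2 = 0.3741
Divide by the smallest (0.3739 mol C): C 1.000, O 3.009, Pb 1.001
≈ 1:3:1 → CO3Pb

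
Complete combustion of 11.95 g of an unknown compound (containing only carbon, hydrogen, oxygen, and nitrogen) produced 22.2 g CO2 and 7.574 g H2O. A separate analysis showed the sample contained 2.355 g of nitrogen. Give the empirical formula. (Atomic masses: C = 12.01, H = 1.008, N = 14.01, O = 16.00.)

C3H5NO

mol C = 22.2 / 44.01 = 0.5044; mass C = 0.5044 × 12.01 = 6.058 g
mol H = 2 × (7.574 / 18.02) = 0.8406; mass H = 0.8406 × 1.008 = 0.8473 g
mol N = 2.355 / 14.01 = 0.1681
mass O = 11.95 − (9.261) = 2.689 g → mol O = 0.1681
Divide by the smallest (0.1681 mol O): C 3.001, H 5.001, N 1.000, O 1.000
Ratio ≈ 3:5:1:1, so the empirical formula is C3H5NO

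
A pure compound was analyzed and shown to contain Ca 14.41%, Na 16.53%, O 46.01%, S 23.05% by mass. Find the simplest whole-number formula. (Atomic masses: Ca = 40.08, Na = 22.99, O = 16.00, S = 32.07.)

CaNa2O8S2

Assume 100 g: 14.41 g Ca, 16.53 g Na, 46.01 g O, 23.05 g S.
Moles — Ca: 14.41 / 40.08 = 0.3595 mol; Na: 16.53 / 22.99 = 0.719 mol; O: 46.01 / 16.00 = 2.876 mol; S: 23.05 / 32.07 = 0.7187 mol
Smallest is Ca at 0.3595 mol; normalising gives Ca 1.000, Na 2.000, O 7.998, S 1.999
→ CaNa2O8S2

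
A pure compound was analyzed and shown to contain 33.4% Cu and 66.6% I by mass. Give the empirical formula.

CuI

Assume 100 g: 33.4 g Cu, 66.6 g I.
Moles — Cu: 33.4 / 63.55 = 0.5256 mol; I: 66.6 / 126.90 = 0.5248 mol
Smallest is I at 0.5248 mol; normalising gives Cu 1.001, I 1.000
→ CuI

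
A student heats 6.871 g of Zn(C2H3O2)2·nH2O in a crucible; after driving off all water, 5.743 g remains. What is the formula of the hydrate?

Zn(C2H3O2)2·2H2O

Mass of water lost = 6.871 − 5.743 = 1.128 g → 1.128 / 18.02 = 0.0626 mol H2O
Molar mass of Zn(C2H3O2)2 = 183.47 g/mol → mol Zn(C2H3O2)2 = 5.743 / 183.47 = 0.0313
n = 0.0626 / 0.0313 = 2.00 ≈ 2 → Zn(C2H3O2)2·2H2O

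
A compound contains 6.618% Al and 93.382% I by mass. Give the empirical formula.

Assume 100 g: 6.618 g Al, 93.382 g I.
n(Al) = 6.618/26.98 = 0.2453, n(I) = 93.382/126.90 = 0.7359
Ratios (÷ 0.2453): Al 1.000, I 3.000
→ AlI3

AlI3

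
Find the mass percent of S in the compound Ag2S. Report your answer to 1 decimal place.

12.9%

Molar mass = 2(107.87) + 1(32.07) = 247.810 g/mol
Mass of S per mole = 1 × 32.07 = 32.070 g
% S = 32.070 / 247.810 × 100 = 12.9%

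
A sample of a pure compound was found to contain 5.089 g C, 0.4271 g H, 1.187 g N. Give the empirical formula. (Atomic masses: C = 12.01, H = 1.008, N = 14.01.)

n(C) = 5.089/12.01 = 0.4237, n(H) = 0.4271/1.008 = 0.4237, n(N) = 1.187/14.01 = 0.08473
Smallest is N at 0.08473 mol; normalising gives C 5.001, H 5.001, N 1.000
→ C5H5N

C5H5N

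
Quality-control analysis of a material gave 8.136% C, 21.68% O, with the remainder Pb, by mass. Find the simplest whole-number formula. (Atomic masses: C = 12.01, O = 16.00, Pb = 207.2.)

C2O4Pb

Assume 100 g: 8.136 g C, 21.68 g O, 70.184 g Pb.
C: 8.136 g ÷ 12.01 g/mol = 0.6774 mol
O: 21.68 g ÷ 16.00 g/mol = 1.355 mol
Pb: 70.184 g ÷ 207.2 g/mol = 0.3387 mol
Smallest is Pb at 0.3387 mol; normalising gives C 2.000, O 4.000, Pb 1.000
Ratio ≈ 2:4:1, so the empirical formula is C2O4Pb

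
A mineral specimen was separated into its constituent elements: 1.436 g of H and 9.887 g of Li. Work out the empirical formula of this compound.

Moles — H: 1.436 / 1.008 = 1.425 mol; Li: 9.887 / 6.94 = 1.425 mol
Smallest is H at 1.425 mol; normalising gives H 1.000, Li 1.000
→ HLi

HLi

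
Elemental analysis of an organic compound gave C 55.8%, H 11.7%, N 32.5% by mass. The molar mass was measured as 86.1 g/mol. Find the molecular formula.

C4H10N2

Assume 100 g: 55.8 g C, 11.7 g H, 32.5 g N.
Moles — C: 55.8 / 12.01 = 4.646 mol; H: 11.7 / 1.008 = 11.61 mol; N: 32.5 / 14.01 = 2.32 mol
Ratios (÷ 2.32): C 2.003, H 5.004, N 1.000
→ C2H5N
Empirical-formula mass = 43.07 g/mol
n = 86.1 / 43.07 = 2.00 ≈ 2
Molecular formula = (C2H5N)×2 = C4H10N2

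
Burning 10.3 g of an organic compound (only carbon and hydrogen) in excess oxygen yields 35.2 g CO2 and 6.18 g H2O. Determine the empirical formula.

C7H6

mol C = 35.2 / 44.01 = 0.7998; mass C = 0.7998 × 12.01 = 9.606 g
mol H = 2 × (6.18 / 18.02) = 0.6859; mass H = 0.6859 × 1.008 = 0.6914 g
Divide by the smallest (0.6859 mol H): C 1.166, H 1.000
×6: C 7.00, H 6.00 → C7H6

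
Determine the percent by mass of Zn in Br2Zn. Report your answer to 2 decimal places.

29.03%

Molar mass = 2(79.90) + 1(65.38) = 225.180 g/mol
Mass of Zn per mole = 1 × 65.38 = 65.380 g
% Zn = 65.380 / 225.180 × 100 = 29.03%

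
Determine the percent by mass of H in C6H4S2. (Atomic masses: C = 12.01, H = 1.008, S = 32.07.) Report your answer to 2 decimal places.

Molar mass = 6(12.01) + 4(1.008) + 2(32.07) = 140.232 g/mol
Mass of H per mole = 4 × 1.008 = 4.032 g
% H = 4.032 / 140.232 × 100 = 2.88%

2.88%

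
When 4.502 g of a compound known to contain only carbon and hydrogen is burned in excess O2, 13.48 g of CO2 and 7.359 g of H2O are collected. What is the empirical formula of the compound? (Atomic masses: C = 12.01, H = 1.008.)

mol C = 13.48 / 44.01 = 0.3063; mass C = 0.3063 × 12.01 = 3.679 g
mol H = 2 × (7.359 / 18.02) = 0.8168; mass H = 0.8168 × 1.008 = 0.8233 g
Divide by the smallest (0.3063 mol C): C 1.000, H 2.667
Scaling by 3: C 3.00, H 8.00 → C3H8

C3H8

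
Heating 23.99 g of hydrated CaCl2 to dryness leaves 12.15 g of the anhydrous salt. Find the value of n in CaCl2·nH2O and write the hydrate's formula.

CaCl2·6H2O

Mass of water lost = 23.99 − 12.15 = 11.84 g → 11.84 / 18.02 = 0.657 mol H2O
Molar mass of CaCl2 = 110.98 g/mol → mol CaCl2 = 12.15 / 110.98 = 0.1095
n = 0.657 / 0.1095 = 6.00 ≈ 6 → CaCl2·6H2O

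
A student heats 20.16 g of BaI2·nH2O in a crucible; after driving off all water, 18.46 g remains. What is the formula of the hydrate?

Mass of water lost = 20.16 − 18.46 = 1.7 g → 1.7 / 18.02 = 0.09434 mol H2O
Molar mass of BaI2 = 391.13 g/mol → mol BaI2 = 18.46 / 391.13 = 0.0472
n = 0.09434 / 0.0472 = 2.00 ≈ 2 → BaI2·2H2O

BaI2·2H2O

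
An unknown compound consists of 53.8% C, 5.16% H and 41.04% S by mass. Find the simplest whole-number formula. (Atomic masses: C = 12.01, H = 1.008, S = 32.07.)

C7H8S2

Assume 100 g: 53.8 g C, 5.16 g H, 41.04 g S.
C: 53.8 g ÷ 12.01 g/mol = 4.48 mol
H: 5.16 g ÷ 1.008 g/mol = 5.119 mol
S: 41.04 g ÷ 32.07 g/mol = 1.28 mol
Smallest is S at 1.28 mol; normalising gives C 3.501, H 4.000, S 1.000
Multiply by 2: C 7.00, H 8.00, S 2.00 → C7H8S2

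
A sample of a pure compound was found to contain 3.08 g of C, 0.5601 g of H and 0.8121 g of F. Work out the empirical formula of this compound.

C6H13F

Moles — C: 3.08 / 12.01 = 0.2565 mol; H: 0.5601 / 1.008 = 0.5557 mol; F: 0.8121 / 19.00 = 0.04274 mol
Divide by the smallest (0.04274 mol F): C 6.000, H 13.000, F 1.000
→ C6H13F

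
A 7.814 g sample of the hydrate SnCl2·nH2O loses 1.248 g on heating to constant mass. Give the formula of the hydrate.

Mass of anhydrous SnCl2 = 7.814 − 1.248 = 6.566 g
mol H2O = 1.248 / 18.02 = 0.06926
Molar mass of SnCl2 = 189.61 g/mol → mol SnCl2 = 6.566 / 189.61 = 0.03463
n = 0.06926 / 0.03463 = 2.00 ≈ 2 → SnCl2·2H2O

SnCl2·2H2O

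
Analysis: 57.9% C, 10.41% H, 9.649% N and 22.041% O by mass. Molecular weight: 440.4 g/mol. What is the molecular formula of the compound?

C21H45N3O6

Assume 100 g: 57.9 g C, 10.41 g H, 9.649 g N, 22.041 g O.
Moles — C: 57.9 / 12.01 = 4.821 mol; H: 10.41 / 1.008 = 10.33 mol; N: 9.649 / 14.01 = 0.6887 mol; O: 22.041 / 16.00 = 1.378 mol
Ratios (÷ 0.6887): C 7.000, H 14.995, N 1.000, O 2.000
→ C7H15NO2
Empirical-formula mass = 145.20 g/mol
n = 440.4 / 145.20 = 3.03 ≈ 3
Molecular formula = (C7H15NO2)×3 = C21H45N3O6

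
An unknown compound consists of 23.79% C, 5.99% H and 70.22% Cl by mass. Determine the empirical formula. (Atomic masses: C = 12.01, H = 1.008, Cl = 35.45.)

Assume 100 g: 23.79 g C, 5.99 g H, 70.22 g Cl.
Moles — C: 23.79 / 12.01 = 1.981 mol; H: 5.99 / 1.008 = 5.942 mol; Cl: 70.22 / 35.45 = 1.981 mol
Ratios (÷ 1.981): C 1.000, H 3.000, Cl 1.000
Ratio ≈ 1:3:1, so the empirical formula is CH3Cl

CH3Cl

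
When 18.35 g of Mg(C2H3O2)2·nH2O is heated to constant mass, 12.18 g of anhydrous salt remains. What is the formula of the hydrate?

Mg(C2H3O2)2·4H2O

Mass of water lost = 18.35 − 12.18 = 6.17 g → 6.17 / 18.02 = 0.3424 mol H2O
Molar mass of Mg(C2H3O2)2 = 142.40 g/mol → mol Mg(C2H3O2)2 = 12.18 / 142.40 = 0.08553
n = 0.3424 / 0.08553 = 4.00 ≈ 4 → Mg(C2H3O2)2·4H2O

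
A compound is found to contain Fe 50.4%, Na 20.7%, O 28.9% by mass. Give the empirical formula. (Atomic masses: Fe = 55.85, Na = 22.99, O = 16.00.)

FeNaO2

Assume 100 g: 50.4 g Fe, 20.7 g Na, 28.9 g O.
n(Fe) = 50.4/55.85 = 0.9024, n(Na) = 20.7/22.99 = 0.9004, n(O) = 28.9/16.00 = 1.806
Smallest is Na at 0.9004 mol; normalising gives Fe 1.002, Na 1.000, O 2.006
→ FeNaO2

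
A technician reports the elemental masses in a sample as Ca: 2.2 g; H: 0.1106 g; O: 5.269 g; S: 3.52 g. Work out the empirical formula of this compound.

Ca: 2.2 g ÷ 40.08 g/mol = 0.05489 mol
H: 0.1106 g ÷ 1.008 g/mol = 0.1097 mol
O: 5.269 g ÷ 16.00 g/mol = 0.3293 mol
S: 3.52 g ÷ 32.07 g/mol = 0.1098 mol
Divide by the smallest (0.05489 mol Ca): Ca 1.000, H 1.999, O 5.999, S 2.000
≈ 1:2:6:2 → CaH2O6S2

CaH2O6S2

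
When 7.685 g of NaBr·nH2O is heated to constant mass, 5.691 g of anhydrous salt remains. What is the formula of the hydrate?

Mass of water lost = 7.685 − 5.691 = 1.994 g → 1.994 / 18.02 = 0.1107 mol H2O
Molar mass of NaBr = 102.89 g/mol → mol NaBr = 5.691 / 102.89 = 0.05531
n = 0.1107 / 0.05531 = 2.00 ≈ 2 → NaBr·2H2O

NaBr·2H2O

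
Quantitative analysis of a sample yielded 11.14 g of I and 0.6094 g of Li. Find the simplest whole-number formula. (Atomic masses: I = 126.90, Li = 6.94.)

Moles — I: 11.14 / 126.90 = 0.08779 mol; Li: 0.6094 / 6.94 = 0.08781 mol
Divide by the smallest (0.08779 mol I): I 1.000, Li 1.000
≈ 1:1 → ILi

ILi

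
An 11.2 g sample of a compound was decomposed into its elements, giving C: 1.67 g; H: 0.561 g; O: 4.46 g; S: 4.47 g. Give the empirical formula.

C: 1.67 g ÷ 12.01 g/mol = 0.1391 mol
H: 0.561 g ÷ 1.008 g/mol = 0.5565 mol
O: 4.46 g ÷ 16.00 g/mol = 0.2787 mol
S: 4.47 g ÷ 32.07 g/mol = 0.1394 mol
Smallest is C at 0.1391 mol; normalising gives C 1.000, H 4.002, O 2.005, S 1.002
≈ 1:4:2:1 → CH4O2S

CH4O2S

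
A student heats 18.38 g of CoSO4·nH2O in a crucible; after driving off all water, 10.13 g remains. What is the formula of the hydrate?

Mass of water lost = 18.38 − 10.13 = 8.25 g → 8.25 / 18.02 = 0.4578 mol H2O
Molar mass of CoSO4 = 155.00 g/mol → mol CoSO4 = 10.13 / 155.00 = 0.06535
n = 0.4578 / 0.06535 = 7.01 ≈ 7 → CoSO4·7H2O

CoSO4·7H2O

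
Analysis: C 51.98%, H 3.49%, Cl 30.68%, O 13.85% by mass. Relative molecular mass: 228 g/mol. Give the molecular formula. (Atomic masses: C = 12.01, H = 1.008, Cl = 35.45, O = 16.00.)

C10H8Cl2O2

Assume 100 g: 51.98 g C, 3.49 g H, 30.68 g Cl, 13.85 g O.
Moles — C: 51.98 / 12.01 = 4.328 mol; H: 3.49 / 1.008 = 3.462 mol; Cl: 30.68 / 35.45 = 0.8654 mol; O: 13.85 / 16.00 = 0.8656 mol
Ratios (÷ 0.8654): C 5.001, H 4.001, Cl 1.000, O 1.000
≈ 5:4:1:1 → C5H4ClO
Empirical-formula mass = 115.53 g/mol
n = 228 / 115.53 = 1.97 ≈ 2
Molecular formula = (C5H4ClO)×2 = C10H8Cl2O2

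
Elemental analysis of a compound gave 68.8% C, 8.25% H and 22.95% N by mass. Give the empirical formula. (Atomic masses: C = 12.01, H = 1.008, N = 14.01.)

C7H10N2

Assume 100 g: 68.8 g C, 8.25 g H, 22.95 g N.
C: 68.8 g ÷ 12.01 g/mol = 5.729 mol
H: 8.25 g ÷ 1.008 g/mol = 8.185 mol
N: 22.95 g ÷ 14.01 g/mol = 1.638 mol
Divide by the smallest (1.638 mol N): C 3.497, H 4.996, N 1.000
×2: C 6.99, H 9.99, N 2.00 → C7H10N2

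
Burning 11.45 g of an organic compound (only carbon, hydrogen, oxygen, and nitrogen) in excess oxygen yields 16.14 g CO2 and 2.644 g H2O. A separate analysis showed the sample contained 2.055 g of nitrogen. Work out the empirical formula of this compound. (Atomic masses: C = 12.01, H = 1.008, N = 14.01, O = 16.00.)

mol C = 16.14 / 44.01 = 0.3667; mass C = 0.3667 × 12.01 = 4.404 g
mol H = 2 × (2.644 / 18.02) = 0.2935; mass H = 0.2935 × 1.008 = 0.2958 g
mol N = 2.055 / 14.01 = 0.1467
mass O = 11.45 − (6.755) = 4.695 g → mol O = 0.2934
Ratios (÷ 0.1467): C 2.500, H 2.001, N 1.000, O 2.000
×2: C 5.00, H 4.00, N 2.00, O 4.00 → C5H4N2O4

C5H4N2O4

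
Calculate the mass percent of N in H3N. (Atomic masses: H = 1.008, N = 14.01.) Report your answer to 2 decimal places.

Molar mass = 3(1.008) + 1(14.01) = 17.034 g/mol
Mass of N per mole = 1 × 14.01 = 14.010 g
% N = 14.010 / 17.034 × 100 = 82.25%

82.25%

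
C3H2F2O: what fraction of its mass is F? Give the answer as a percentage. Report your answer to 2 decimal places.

Molar mass = 3(12.01) + 2(1.008) + 2(19.00) + 1(16.00) = 92.046 g/mol
Mass of F per mole = 2 × 19.00 = 38.000 g
% F = 38.000 / 92.046 × 100 = 41.28%

41.28%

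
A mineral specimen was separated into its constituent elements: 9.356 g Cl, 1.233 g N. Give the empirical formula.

Cl3N

Moles — Cl: 9.356 / 35.45 = 0.2639 mol; N: 1.233 / 14.01 = 0.08801 mol
Smallest is N at 0.08801 mol; normalising gives Cl 2.999, N 1.000
→ Cl3N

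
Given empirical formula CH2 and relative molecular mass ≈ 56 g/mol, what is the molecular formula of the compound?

C4H8

Empirical-formula mass = 14.03 g/mol
n = 56 / 14.03 = 3.99 ≈ 4
Molecular formula = (CH2)4 = C4H8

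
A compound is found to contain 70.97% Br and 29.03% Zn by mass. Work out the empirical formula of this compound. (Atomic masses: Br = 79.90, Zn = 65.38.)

Br2Zn

Assume 100 g: 70.97 g Br, 29.03 g Zn.
Br: 70.97 g ÷ 79.90 g/mol = 0.8882 mol
Zn: 29.03 g ÷ 65.38 g/mol = 0.444 mol
Ratios (÷ 0.444): Br 2.000, Zn 1.000
Ratio ≈ 2:1, so the empirical formula is Br2Zn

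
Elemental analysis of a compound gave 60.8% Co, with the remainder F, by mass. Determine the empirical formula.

Assume 100 g: 60.8 g Co, 39.2 g F.
Co: 60.8 g ÷ 58.93 g/mol = 1.032 mol
F: 39.2 g ÷ 19.00 g/mol = 2.063 mol
Ratios (÷ 1.032): Co 1.000, F 2.000
≈ 1:2 → CoF2

CoF2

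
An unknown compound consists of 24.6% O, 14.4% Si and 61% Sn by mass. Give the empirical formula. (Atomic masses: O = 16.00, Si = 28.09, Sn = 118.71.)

O3SiSn

Assume 100 g: 24.6 g O, 14.4 g Si, 61 g Sn.
n(O) = 24.6/16.00 = 1.538, n(Si) = 14.4/28.09 = 0.5126, n(Sn) = 61/118.71 = 0.5139
Divide by the smallest (0.5126 mol Si): O 2.999, Si 1.000, Sn 1.002
→ O3SiSn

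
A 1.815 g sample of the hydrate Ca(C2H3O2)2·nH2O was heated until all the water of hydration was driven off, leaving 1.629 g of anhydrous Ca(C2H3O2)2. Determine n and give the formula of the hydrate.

Ca(C2H3O2)2·H2O

Mass of water lost = 1.815 − 1.629 = 0.186 g → 0.186 / 18.02 = 0.01032 mol H2O
Molar mass of Ca(C2H3O2)2 = 158.17 g/mol → mol Ca(C2H3O2)2 = 1.629 / 158.17 = 0.0103
n = 0.01032 / 0.0103 = 1.00 ≈ 1 → Ca(C2H3O2)2·H2O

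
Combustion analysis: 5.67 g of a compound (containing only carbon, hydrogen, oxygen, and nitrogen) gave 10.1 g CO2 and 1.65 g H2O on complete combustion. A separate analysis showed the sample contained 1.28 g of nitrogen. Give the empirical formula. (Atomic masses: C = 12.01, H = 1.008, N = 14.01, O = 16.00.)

mol C = 10.1 / 44.01 = 0.2295; mass C = 0.2295 × 12.01 = 2.756 g
mol H = 2 × (1.65 / 18.02) = 0.1831; mass H = 0.1831 × 1.008 = 0.1846 g
mol N = 1.28 / 14.01 = 0.09136
mass O = 5.67 − (4.221) = 1.449 g → mol O = 0.09057
Divide by the smallest (0.09057 mol O): C 2.534, H 2.022, N 1.009, O 1.000
×2: C 5.07, H 4.04, N 2.02, O 2.00 → C5H4N2O2

C5H4N2O2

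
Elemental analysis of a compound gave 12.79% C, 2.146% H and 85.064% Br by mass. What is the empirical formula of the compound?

CH2Br

Assume 100 g: 12.79 g C, 2.146 g H, 85.064 g Br.
Moles — C: 12.79 / 12.01 = 1.065 mol; H: 2.146 / 1.008 = 2.129 mol; Br: 85.064 / 79.90 = 1.065 mol
Divide by the smallest (1.065 mol Br): C 1.000, H 2.000, Br 1.000
→ CH2Br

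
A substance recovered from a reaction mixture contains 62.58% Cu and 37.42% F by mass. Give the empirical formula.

Assume 100 g: 62.58 g Cu, 37.42 g F.
n(Cu) = 62.58/63.55 = 0.9847, n(F) = 37.42/19.00 = 1.969
Divide by the smallest (0.9847 mol Cu): Cu 1.000, F 2.000
≈ 1:2 → CuF2

CuF2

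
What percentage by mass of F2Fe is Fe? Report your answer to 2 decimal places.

59.51%

Molar mass = 2(19.00) + 1(55.85) = 93.850 g/mol
Mass of Fe per mole = 1 × 55.85 = 55.850 g
% Fe = 55.850 / 93.850 × 100 = 59.51%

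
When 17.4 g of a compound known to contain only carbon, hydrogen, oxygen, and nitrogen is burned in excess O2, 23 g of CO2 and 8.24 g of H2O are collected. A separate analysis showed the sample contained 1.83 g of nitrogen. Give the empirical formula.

mol C = 23 / 44.01 = 0.5226; mass C = 0.5226 × 12.01 = 6.277 g
mol H = 2 × (8.24 / 18.02) = 0.9145; mass H = 0.9145 × 1.008 = 0.9219 g
mol N = 1.83 / 14.01 = 0.1306
mass O = 17.4 − (9.028) = 8.372 g → mol O = 0.5232
Divide by the smallest (0.1306 mol N): C 4.001, H 7.001, N 1.000, O 4.006
→ C4H7NO4

C4H7NO4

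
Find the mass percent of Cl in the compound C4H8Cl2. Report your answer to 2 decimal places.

55.83%

Molar mass = 4(12.01) + 8(1.008) + 2(35.45) = 127.004 g/mol
Mass of Cl per mole = 2 × 35.45 = 70.900 g
% Cl = 70.900 / 127.004 × 100 = 55.83%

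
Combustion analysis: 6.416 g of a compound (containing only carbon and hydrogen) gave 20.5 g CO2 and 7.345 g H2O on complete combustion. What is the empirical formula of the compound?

mol C = 20.5 / 44.01 = 0.4658; mass C = 0.4658 × 12.01 = 5.594 g
mol H = 2 × (7.345 / 18.02) = 0.8152; mass H = 0.8152 × 1.008 = 0.8217 g
Ratios (÷ 0.4658): C 1.000, H 1.750
Scaling by 4: C 4.00, H 7.00 → C4H7

C4H7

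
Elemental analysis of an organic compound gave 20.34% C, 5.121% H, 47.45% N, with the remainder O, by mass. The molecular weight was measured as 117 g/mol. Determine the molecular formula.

Assume 100 g: 20.34 g C, 5.121 g H, 47.45 g N, 27.089 g O.
n(C) = 20.34/12.01 = 1.694, n(H) = 5.121/1.008 = 5.08, n(N) = 47.45/14.01 = 3.387, n(O) = 27.089/16.00 = 1.693
Smallest is O at 1.693 mol; normalising gives C 1.000, H 3.001, N 2.000, O 1.000
→ CH3N2O
Empirical-formula mass = 59.05 g/mol
n = 117 / 59.05 = 1.98 ≈ 2
Molecular formula = (CH3N2O)×2 = C2H6N4O2

C2H6N4O2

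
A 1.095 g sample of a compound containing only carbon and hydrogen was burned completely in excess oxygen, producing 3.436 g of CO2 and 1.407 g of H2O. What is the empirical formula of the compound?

CH2

mol C = 3.436 / 44.01 = 0.07807; mass C = 0.07807 × 12.01 = 0.9377 g
mol H = 2 × (1.407 / 18.02) = 0.1562; mass H = 0.1562 × 1.008 = 0.1574 g
Smallest is C at 0.07807 mol; normalising gives C 1.000, H 2.000
Ratio ≈ 1:2, so the empirical formula is CH2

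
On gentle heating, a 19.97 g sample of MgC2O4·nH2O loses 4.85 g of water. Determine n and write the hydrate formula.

Mass of anhydrous MgC2O4 = 19.97 − 4.85 = 15.12 g
mol H2O = 4.85 / 18.02 = 0.2691
Molar mass of MgC2O4 = 112.33 g/mol → mol MgC2O4 = 15.12 / 112.33 = 0.1346
n = 0.2691 / 0.1346 = 2.00 ≈ 2 → MgC2O4·2H2O

MgC2O4·2H2O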